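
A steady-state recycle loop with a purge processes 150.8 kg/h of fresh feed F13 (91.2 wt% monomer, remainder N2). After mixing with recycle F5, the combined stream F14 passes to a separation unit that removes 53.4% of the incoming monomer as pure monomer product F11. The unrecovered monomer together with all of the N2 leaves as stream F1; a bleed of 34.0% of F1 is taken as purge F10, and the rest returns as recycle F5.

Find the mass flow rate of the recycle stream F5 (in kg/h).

86.85 kg/h

N2 enters only via F13 and leaves only via the purge: 150.8×0.088 = 0.340×(N2 in F1), and the separation unit passes all N2, so N2 in F14 = N2 in F1 = 39.031 kg/h.
monomer in F14: m_A = 150.8×0.912 + (1−0.340)·(1−0.534)·m_A, so m_A = 137.53/0.6924 = 198.62 kg/h.
F1 = (1−0.534)×198.62 + 39.031 = 131.59 kg/h.
Recycle F5 = (1−0.340)×131.59 = 86.846 kg/h.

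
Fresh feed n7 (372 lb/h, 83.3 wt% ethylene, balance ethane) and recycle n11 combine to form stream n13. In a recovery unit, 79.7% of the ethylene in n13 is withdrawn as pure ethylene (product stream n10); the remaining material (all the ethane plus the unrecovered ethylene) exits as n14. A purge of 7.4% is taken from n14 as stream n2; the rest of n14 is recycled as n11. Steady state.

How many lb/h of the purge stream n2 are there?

ethane enters only via n7 and leaves only via the purge: 372×0.167 = 0.074×(ethane in n14), and the recovery unit passes all ethane, so ethane in n13 = ethane in n14 = 839.51 lb/h.
ethylene in n13: m_A = 372×0.833 + (1−0.074)·(1−0.797)·m_A, so m_A = 309.88/0.8120 = 381.61 lb/h.
n14 = (1−0.797)×381.61 + 839.51 = 916.98 lb/h.
Purge n2 = 0.074×916.98 = 67.857 lb/h.

67.86 lb/h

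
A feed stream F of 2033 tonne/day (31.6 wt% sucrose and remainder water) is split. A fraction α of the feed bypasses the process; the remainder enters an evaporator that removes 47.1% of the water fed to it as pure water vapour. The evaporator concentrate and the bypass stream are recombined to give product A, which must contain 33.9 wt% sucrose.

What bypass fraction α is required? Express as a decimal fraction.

All 2033×0.316 = 642.43 tonne/day of sucrose reaches A, so A = 642.43/0.339 = 1895.1 tonne/day and vapour = 137.93 tonne/day.
The evaporator receives (1−α)·2033 of feed at 0.684 water and removes 0.471 of that water:
0.471×0.684×(1−α)×2033 = 137.93
(1−α) = 137.93/654.96 = 0.2106;  α = 0.7894.

0.789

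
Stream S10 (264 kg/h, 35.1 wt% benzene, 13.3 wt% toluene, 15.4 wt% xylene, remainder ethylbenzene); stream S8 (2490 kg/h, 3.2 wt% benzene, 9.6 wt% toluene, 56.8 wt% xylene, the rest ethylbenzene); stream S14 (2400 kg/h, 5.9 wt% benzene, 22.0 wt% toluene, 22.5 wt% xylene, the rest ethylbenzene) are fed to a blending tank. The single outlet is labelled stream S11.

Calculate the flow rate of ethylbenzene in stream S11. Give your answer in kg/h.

ethylbenzene out = ethylbenzene in = 264×0.362 + 2490×0.304 + 2400×0.496 = 2042.9 kg/h.

2043 kg/h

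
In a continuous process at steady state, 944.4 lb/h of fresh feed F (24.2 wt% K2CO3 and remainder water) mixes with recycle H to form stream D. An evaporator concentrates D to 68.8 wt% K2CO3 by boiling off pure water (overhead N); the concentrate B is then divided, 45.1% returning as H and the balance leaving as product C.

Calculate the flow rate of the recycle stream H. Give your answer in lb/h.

272.9 lb/h

Overall K2CO3 balance (none leaves overhead): K2CO3 in fresh feed = K2CO3 in product, i.e. 944.4×0.242 = (1−0.451)·B·0.688.
B = 228.54/(0.688×0.549) = 605.08 lb/h.
Recycle H = 0.451×605.08 = 272.89 lb/h.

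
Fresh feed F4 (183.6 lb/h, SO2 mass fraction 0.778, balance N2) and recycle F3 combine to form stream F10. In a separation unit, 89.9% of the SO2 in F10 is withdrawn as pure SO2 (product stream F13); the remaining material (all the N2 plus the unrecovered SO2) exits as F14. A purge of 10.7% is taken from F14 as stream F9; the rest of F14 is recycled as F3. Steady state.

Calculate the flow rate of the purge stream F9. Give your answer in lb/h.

42.46 lb/h

N2 enters only via F4 and leaves only via the purge: 183.6×0.222 = 0.107×(N2 in F14), and the separation unit passes all N2, so N2 in F10 = N2 in F14 = 380.93 lb/h.
SO2 in F10: m_A = 183.6×0.778 + (1−0.107)·(1−0.899)·m_A, so m_A = 142.84/0.9098 = 157 lb/h.
F14 = (1−0.899)×157 + 380.93 = 396.78 lb/h.
Purge F9 = 0.107×396.78 = 42.456 lb/h.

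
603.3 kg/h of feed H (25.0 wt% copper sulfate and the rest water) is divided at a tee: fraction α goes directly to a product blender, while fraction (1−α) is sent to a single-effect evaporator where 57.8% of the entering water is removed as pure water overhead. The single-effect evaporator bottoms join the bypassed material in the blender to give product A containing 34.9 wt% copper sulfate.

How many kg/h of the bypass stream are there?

208.5 kg/h

All 603.3×0.250 = 150.82 kg/h of copper sulfate reaches A, so A = 150.82/0.349 = 432.16 kg/h and vapour = 171.14 kg/h.
The evaporator receives (1−α)·603.3 of feed at 0.750 water and removes 0.578 of that water:
0.578×0.750×(1−α)×603.3 = 171.14
(1−α) = 171.14/261.53 = 0.6544;  α = 0.3456.
Bypass flow = 0.3456×603.3 = 208.52 kg/h.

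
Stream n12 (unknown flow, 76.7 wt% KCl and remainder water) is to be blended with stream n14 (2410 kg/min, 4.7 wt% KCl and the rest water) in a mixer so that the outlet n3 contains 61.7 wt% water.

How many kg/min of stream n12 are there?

2109 kg/min

Let n12 be the unknown flow. Total out = 2410 + n12.
water balance: 2296.7 + 0.233·n12 = 0.617·(2410 + n12)
(0.233 − 0.617)·n12 = 0.617×2410 − 2296.7 = -809.76
n12 = -809.76 / -0.384 = 2108.8 kg/min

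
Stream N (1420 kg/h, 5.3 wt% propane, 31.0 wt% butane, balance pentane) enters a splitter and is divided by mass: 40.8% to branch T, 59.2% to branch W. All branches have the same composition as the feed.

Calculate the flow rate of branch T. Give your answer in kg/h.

579.4 kg/h

Branch T flow = 0.408×1420 = 579.36 kg/h.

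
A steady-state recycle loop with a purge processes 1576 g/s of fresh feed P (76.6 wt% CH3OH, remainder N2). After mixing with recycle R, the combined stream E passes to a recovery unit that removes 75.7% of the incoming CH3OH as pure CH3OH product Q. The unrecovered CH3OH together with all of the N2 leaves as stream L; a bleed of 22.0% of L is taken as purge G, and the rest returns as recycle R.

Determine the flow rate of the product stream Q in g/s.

CH3OH in E: m_A = 1576×0.766 + (1−0.220)·(1−0.757)·m_A, so m_A = 1207.2/0.8105 = 1489.5 g/s.
Product Q = 0.757×1489.5 = 1127.6 g/s.

1128 g/s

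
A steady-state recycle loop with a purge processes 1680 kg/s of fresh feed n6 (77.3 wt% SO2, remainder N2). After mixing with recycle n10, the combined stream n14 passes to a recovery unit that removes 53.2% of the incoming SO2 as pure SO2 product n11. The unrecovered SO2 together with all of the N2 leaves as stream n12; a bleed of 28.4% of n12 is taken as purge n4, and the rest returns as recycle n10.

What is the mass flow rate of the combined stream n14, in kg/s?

N2 enters only via n6 and leaves only via the purge: 1680×0.227 = 0.284×(N2 in n12), and the recovery unit passes all N2, so N2 in n14 = N2 in n12 = 1342.8 kg/s.
SO2 in n14: m_A = 1680×0.773 + (1−0.284)·(1−0.532)·m_A, so m_A = 1298.6/0.6649 = 1953.1 kg/s.
n14 = 1953.1 + 1342.8 = 3295.9 kg/s.

3296 kg/s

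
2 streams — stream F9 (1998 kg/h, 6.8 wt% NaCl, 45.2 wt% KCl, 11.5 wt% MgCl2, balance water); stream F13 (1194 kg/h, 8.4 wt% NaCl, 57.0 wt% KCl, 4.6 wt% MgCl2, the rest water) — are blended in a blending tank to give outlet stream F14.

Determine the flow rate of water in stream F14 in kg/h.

1087 kg/h

water out = water in = 1998×0.365 + 1194×0.300 = 1087.5 kg/h.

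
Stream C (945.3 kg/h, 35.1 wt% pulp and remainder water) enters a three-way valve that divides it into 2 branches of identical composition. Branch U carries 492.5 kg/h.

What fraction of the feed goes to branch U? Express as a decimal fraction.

0.521

Fraction to U = 492.5/945.3 = 0.5210.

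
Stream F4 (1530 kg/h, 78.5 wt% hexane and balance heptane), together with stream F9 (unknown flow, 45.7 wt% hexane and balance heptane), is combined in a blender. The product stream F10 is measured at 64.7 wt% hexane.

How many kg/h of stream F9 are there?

Let F9 be the unknown flow. Total out = 1530 + F9.
hexane balance: 1201 + 0.457·F9 = 0.647·(1530 + F9)
(0.457 − 0.647)·F9 = 0.647×1530 − 1201 = -211.14
F9 = -211.14 / -0.190 = 1111.3 kg/h

1111 kg/h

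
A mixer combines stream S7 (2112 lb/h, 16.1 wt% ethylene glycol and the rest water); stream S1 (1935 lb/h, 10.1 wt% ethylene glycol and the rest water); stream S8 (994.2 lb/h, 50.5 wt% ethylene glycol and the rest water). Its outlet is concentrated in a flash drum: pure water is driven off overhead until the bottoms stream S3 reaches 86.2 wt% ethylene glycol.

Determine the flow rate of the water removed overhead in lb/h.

ethylene glycol entering = 2112×0.161 + 1935×0.101 + 994.2×0.505 = 1037.5 lb/h.
All ethylene glycol reports to S3, so S3 = 1037.5/0.862 = 1203.6 lb/h.
Total feed = 5041.2 lb/h; overhead = 5041.2 − 1203.6 = 3837.6 lb/h.

3838 lb/h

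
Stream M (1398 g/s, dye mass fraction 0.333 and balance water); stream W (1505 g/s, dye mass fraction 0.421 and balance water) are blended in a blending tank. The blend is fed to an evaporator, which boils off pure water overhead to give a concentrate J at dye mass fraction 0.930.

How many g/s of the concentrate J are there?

dye entering = 1398×0.333 + 1505×0.421 = 1099.1 g/s.
All dye reports to J, so J = 1099.1/0.930 = 1181.9 g/s.

1182 g/s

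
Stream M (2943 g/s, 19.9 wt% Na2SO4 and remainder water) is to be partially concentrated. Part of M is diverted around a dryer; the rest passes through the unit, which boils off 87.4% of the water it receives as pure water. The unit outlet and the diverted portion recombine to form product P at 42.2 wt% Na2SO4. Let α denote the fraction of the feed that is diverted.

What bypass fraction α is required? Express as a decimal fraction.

All 2943×0.199 = 585.66 g/s of Na2SO4 reaches P, so P = 585.66/0.422 = 1387.8 g/s and vapour = 1555.2 g/s.
The evaporator receives (1−α)·2943 of feed at 0.801 water and removes 0.874 of that water:
0.874×0.801×(1−α)×2943 = 1555.2
(1−α) = 1555.2/2060.3 = 0.7548;  α = 0.2452.

0.245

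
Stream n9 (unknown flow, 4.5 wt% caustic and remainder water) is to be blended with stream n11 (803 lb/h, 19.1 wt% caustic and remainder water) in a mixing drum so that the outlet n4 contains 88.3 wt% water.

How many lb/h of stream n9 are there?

825.3 lb/h

Let n9 be the unknown flow. Total out = 803 + n9.
water balance: 649.63 + 0.955·n9 = 0.883·(803 + n9)
(0.955 − 0.883)·n9 = 0.883×803 − 649.63 = 59.422
n9 = 59.422 / 0.072 = 825.31 lb/h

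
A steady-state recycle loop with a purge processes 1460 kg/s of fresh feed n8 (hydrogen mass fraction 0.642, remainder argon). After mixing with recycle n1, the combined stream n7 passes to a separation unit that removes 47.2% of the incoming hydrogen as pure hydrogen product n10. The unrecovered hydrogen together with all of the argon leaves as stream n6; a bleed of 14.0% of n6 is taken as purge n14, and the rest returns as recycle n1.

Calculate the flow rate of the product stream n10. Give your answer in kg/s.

810.4 kg/s

hydrogen in n7: m_A = 1460×0.642 + (1−0.140)·(1−0.472)·m_A, so m_A = 937.32/0.5459 = 1717 kg/s.
Product n10 = 0.472×1717 = 810.4 kg/s.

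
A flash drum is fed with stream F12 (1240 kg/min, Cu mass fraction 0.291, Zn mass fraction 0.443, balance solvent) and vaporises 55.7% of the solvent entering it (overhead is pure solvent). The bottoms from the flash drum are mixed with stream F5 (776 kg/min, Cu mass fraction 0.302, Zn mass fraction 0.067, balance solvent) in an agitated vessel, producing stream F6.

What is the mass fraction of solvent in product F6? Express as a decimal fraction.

0.347

Vapour removed = 0.557×0.266×1240 = 183.72 kg/min; concentrate = 1056.3 kg/min.
solvent reaching the mixer = 146.12 (from concentrate) + 776×0.631 = 635.78 kg/min.
Product flow = 1056.3 + 776 = 1832.3 kg/min; solvent fraction = 0.347.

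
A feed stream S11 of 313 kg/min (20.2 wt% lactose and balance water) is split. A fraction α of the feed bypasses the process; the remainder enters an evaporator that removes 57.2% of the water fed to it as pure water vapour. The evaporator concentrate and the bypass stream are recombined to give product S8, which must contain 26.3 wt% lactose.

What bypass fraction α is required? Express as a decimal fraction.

All 313×0.202 = 63.226 kg/min of lactose reaches S8, so S8 = 63.226/0.263 = 240.4 kg/min and vapour = 72.597 kg/min.
The evaporator receives (1−α)·313 of feed at 0.798 water and removes 0.572 of that water:
0.572×0.798×(1−α)×313 = 72.597
(1−α) = 72.597/142.87 = 0.5081;  α = 0.4919.

0.492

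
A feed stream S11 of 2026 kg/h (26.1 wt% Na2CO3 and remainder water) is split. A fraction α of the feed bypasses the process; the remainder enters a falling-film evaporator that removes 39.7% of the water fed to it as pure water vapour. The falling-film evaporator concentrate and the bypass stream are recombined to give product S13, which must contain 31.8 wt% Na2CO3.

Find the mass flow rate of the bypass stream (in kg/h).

788.2 kg/h

All 2026×0.261 = 528.79 kg/h of Na2CO3 reaches S13, so S13 = 528.79/0.318 = 1662.8 kg/h and vapour = 363.15 kg/h.
The evaporator receives (1−α)·2026 of feed at 0.739 water and removes 0.397 of that water:
0.397×0.739×(1−α)×2026 = 363.15
(1−α) = 363.15/594.39 = 0.6110;  α = 0.3890.
Bypass flow = 0.3890×2026 = 788.2 kg/h.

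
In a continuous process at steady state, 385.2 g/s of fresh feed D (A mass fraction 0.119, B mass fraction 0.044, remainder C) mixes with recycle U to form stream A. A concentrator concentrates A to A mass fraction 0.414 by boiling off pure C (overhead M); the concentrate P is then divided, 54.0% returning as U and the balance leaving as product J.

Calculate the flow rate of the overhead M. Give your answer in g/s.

274.5 g/s

Overall A balance (none leaves overhead): A in fresh feed = A in product, i.e. 385.2×0.119 = (1−0.540)·P·0.414.
P = 45.839/(0.414×0.460) = 240.7 g/s.
Recycle U = 0.540×240.7 = 129.98 g/s.
Combined feed A = 385.2 + 129.98 = 515.18 g/s.
Overhead M = A − P = 515.18 − 240.7 = 274.48 g/s.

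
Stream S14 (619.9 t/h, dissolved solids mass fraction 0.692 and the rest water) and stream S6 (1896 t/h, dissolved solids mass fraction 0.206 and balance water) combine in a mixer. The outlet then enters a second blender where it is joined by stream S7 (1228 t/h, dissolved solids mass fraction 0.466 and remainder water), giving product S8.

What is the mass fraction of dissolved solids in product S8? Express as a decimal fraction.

0.372

Overall, product flow = 3743.9 t/h.
dissolved solids in = 619.9×0.692 + 1896×0.206 + 1228×0.466 = 1391.8 t/h.
dissolved solids fraction in S8 = 0.372.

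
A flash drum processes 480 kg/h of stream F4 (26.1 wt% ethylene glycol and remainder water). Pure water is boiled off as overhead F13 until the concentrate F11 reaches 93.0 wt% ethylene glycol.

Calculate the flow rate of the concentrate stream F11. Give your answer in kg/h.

134.7 kg/h

ethylene glycol is conserved: 480×0.261 = 125.28 kg/h all reports to the concentrate.
Concentrate = 125.28/(target fraction) = 134.71 kg/h.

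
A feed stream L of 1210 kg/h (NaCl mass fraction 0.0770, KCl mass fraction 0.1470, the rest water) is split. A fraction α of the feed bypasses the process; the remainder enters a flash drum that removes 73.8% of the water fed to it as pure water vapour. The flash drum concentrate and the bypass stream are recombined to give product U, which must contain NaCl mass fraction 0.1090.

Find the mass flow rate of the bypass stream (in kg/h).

All 1210×0.077 = 93.17 kg/h of NaCl reaches U, so U = 93.17/0.109 = 854.77 kg/h and vapour = 355.23 kg/h.
The evaporator receives (1−α)·1210 of feed at 0.776 water and removes 0.738 of that water:
0.738×0.776×(1−α)×1210 = 355.23
(1−α) = 355.23/692.95 = 0.5126;  α = 0.4874.
Bypass flow = 0.4874×1210 = 589.72 kg/h.

589.7 kg/h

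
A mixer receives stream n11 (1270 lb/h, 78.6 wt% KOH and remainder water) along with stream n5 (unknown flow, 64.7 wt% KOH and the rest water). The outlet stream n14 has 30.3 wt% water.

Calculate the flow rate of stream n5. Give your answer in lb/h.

Let n5 be the unknown flow. Total out = 1270 + n5.
water balance: 271.78 + 0.353·n5 = 0.303·(1270 + n5)
(0.353 − 0.303)·n5 = 0.303×1270 − 271.78 = 113.03
n5 = 113.03 / 0.050 = 2260.6 lb/h

2261 lb/h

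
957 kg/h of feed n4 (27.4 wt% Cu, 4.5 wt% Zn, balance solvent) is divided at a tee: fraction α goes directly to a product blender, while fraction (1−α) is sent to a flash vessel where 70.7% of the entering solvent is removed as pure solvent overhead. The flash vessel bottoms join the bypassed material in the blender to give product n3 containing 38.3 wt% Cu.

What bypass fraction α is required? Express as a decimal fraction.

All 957×0.274 = 262.22 kg/h of Cu reaches n3, so n3 = 262.22/0.383 = 684.64 kg/h and vapour = 272.36 kg/h.
The evaporator receives (1−α)·957 of feed at 0.681 solvent and removes 0.707 of that solvent:
0.707×0.681×(1−α)×957 = 272.36
(1−α) = 272.36/460.76 = 0.5911;  α = 0.4089.

0.409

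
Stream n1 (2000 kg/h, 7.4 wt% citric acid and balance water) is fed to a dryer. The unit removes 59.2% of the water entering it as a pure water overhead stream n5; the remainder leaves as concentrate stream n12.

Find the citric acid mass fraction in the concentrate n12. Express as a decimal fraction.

citric acid is not removed: 2000×0.074 = 148 kg/h of citric acid enters n12.
water entering = 2000×0.926 = 1852 kg/h; overhead removed = 0.592×1852 = 1096.4 kg/h.
Concentrate = 2000 − 1096.4 = 903.62 kg/h.
Mass fraction = 148/903.62 = 0.164.

0.164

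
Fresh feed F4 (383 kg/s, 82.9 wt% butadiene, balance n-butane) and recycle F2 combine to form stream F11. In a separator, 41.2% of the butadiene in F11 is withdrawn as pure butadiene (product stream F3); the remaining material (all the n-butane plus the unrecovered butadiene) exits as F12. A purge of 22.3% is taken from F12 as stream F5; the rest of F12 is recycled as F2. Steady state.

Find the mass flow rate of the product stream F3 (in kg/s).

240.9 kg/s

butadiene in F11: m_A = 383×0.829 + (1−0.223)·(1−0.412)·m_A, so m_A = 317.51/0.5431 = 584.59 kg/s.
Product F3 = 0.412×584.59 = 240.85 kg/s.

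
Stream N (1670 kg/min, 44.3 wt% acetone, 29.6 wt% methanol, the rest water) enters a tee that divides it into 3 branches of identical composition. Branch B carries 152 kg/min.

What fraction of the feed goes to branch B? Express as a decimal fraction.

0.091

Fraction to B = 152/1670 = 0.0910.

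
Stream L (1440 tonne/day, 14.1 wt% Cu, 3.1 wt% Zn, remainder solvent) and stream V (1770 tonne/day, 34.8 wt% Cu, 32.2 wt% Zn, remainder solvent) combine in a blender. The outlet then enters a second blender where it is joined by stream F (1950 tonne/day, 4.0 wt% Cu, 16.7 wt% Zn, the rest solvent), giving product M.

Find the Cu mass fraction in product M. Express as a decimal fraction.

Overall, product flow = 5160 tonne/day.
Cu in = 1440×0.141 + 1770×0.348 + 1950×0.040 = 897 tonne/day.
Cu fraction in M = 0.174.

0.174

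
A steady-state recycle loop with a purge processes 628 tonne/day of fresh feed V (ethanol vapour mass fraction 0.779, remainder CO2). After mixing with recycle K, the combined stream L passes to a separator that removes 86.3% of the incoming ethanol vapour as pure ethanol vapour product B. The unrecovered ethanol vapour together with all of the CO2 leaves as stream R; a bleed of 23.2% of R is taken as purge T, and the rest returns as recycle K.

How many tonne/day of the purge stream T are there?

CO2 enters only via V and leaves only via the purge: 628×0.221 = 0.232×(CO2 in R), and the separator passes all CO2, so CO2 in L = CO2 in R = 598.22 tonne/day.
ethanol vapour in L: m_A = 628×0.779 + (1−0.232)·(1−0.863)·m_A, so m_A = 489.21/0.8948 = 546.74 tonne/day.
R = (1−0.863)×546.74 + 598.22 = 673.13 tonne/day.
Purge T = 0.232×673.13 = 156.17 tonne/day.

156.2 tonne/day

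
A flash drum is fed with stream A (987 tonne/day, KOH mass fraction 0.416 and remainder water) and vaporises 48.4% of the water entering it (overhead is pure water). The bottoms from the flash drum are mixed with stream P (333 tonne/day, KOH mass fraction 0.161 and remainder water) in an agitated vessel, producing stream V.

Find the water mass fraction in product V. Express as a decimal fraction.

Vapour removed = 0.484×0.584×987 = 278.98 tonne/day; concentrate = 708.02 tonne/day.
water reaching the mixer = 297.43 (from concentrate) + 333×0.839 = 576.81 tonne/day.
Product flow = 708.02 + 333 = 1041 tonne/day; water fraction = 0.554.

0.554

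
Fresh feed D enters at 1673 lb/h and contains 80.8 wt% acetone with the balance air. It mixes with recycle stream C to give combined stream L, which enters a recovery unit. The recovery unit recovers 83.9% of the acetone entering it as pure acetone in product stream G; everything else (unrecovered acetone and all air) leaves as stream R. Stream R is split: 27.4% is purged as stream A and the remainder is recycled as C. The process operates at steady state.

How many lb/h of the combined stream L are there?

air enters only via D and leaves only via the purge: 1673×0.192 = 0.274×(air in R), and the recovery unit passes all air, so air in L = air in R = 1172.3 lb/h.
acetone in L: m_A = 1673×0.808 + (1−0.274)·(1−0.839)·m_A, so m_A = 1351.8/0.8831 = 1530.7 lb/h.
L = 1530.7 + 1172.3 = 2703 lb/h.

2703 lb/h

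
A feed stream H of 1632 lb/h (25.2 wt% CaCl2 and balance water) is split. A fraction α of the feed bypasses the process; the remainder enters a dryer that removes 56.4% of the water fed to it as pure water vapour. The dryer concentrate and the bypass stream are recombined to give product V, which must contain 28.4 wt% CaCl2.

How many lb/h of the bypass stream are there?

1196 lb/h

All 1632×0.252 = 411.26 lb/h of CaCl2 reaches V, so V = 411.26/0.284 = 1448.1 lb/h and vapour = 183.89 lb/h.
The evaporator receives (1−α)·1632 of feed at 0.748 water and removes 0.564 of that water:
0.564×0.748×(1−α)×1632 = 183.89
(1−α) = 183.89/688.5 = 0.2671;  α = 0.7329.
Bypass flow = 0.7329×1632 = 1196.1 lb/h.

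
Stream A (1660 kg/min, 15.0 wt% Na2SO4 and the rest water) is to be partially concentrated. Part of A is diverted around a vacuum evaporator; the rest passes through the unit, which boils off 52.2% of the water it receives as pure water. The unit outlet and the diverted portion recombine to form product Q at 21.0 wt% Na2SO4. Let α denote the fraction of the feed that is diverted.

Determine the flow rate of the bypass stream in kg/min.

591.1 kg/min

All 1660×0.150 = 249 kg/min of Na2SO4 reaches Q, so Q = 249/0.210 = 1185.7 kg/min and vapour = 474.29 kg/min.
The evaporator receives (1−α)·1660 of feed at 0.850 water and removes 0.522 of that water:
0.522×0.850×(1−α)×1660 = 474.29
(1−α) = 474.29/736.54 = 0.6439;  α = 0.3561.
Bypass flow = 0.3561×1660 = 591.07 kg/min.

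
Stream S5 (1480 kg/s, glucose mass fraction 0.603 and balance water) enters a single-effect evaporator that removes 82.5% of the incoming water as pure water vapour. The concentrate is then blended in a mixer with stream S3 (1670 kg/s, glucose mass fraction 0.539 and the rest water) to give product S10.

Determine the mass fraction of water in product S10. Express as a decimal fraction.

Vapour removed = 0.825×0.397×1480 = 484.74 kg/s; concentrate = 995.26 kg/s.
water reaching the mixer = 102.82 (from concentrate) + 1670×0.461 = 872.69 kg/s.
Product flow = 995.26 + 1670 = 2665.3 kg/s; water fraction = 0.327.

0.327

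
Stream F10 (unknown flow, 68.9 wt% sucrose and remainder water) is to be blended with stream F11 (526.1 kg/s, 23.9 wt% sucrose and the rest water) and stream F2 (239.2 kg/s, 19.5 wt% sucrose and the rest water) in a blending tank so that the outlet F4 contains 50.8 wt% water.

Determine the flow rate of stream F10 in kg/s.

Let F10 be the unknown flow. Total out = 765.3 + F10.
water balance: 592.92 + 0.311·F10 = 0.508·(765.3 + F10)
(0.311 − 0.508)·F10 = 0.508×765.3 − 592.92 = -204.15
F10 = -204.15 / -0.197 = 1036.3 kg/s

1036 kg/s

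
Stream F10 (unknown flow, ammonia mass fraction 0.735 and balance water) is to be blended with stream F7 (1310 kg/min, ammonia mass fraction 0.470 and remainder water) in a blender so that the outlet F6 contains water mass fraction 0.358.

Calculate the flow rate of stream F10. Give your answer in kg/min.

Let F10 be the unknown flow. Total out = 1310 + F10.
water balance: 694.3 + 0.265·F10 = 0.358·(1310 + F10)
(0.265 − 0.358)·F10 = 0.358×1310 − 694.3 = -225.32
F10 = -225.32 / -0.093 = 2422.8 kg/min

2423 kg/min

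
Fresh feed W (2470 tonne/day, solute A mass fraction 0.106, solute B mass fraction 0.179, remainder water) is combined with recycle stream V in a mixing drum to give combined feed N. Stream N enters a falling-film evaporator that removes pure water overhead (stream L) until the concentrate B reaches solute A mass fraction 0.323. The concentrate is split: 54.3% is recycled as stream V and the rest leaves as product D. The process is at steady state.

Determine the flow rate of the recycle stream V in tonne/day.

Overall solute A balance (none leaves overhead): solute A in fresh feed = solute A in product, i.e. 2470×0.106 = (1−0.543)·B·0.323.
B = 261.82/(0.323×0.457) = 1773.7 tonne/day.
Recycle V = 0.543×1773.7 = 963.13 tonne/day.

963.1 tonne/day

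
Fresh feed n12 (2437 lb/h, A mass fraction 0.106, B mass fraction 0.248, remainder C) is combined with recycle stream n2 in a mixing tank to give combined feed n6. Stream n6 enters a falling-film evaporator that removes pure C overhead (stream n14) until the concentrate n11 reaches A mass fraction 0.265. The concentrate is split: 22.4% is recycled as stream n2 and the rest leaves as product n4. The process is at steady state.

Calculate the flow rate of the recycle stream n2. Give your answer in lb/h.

281.4 lb/h

Overall A balance (none leaves overhead): A in fresh feed = A in product, i.e. 2437×0.106 = (1−0.224)·n11·0.265.
n11 = 258.32/(0.265×0.776) = 1256.2 lb/h.
Recycle n2 = 0.224×1256.2 = 281.39 lb/h.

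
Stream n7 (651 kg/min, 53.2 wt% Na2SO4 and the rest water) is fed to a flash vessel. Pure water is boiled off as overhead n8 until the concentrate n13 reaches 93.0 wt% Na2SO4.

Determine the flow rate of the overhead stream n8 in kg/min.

278.6 kg/min

Na2SO4 is conserved: 651×0.532 = 346.33 kg/min all reports to the concentrate.
Concentrate = 346.33/(target fraction) = 372.4 kg/min.
Overhead = 651 − 372.4 = 278.6 kg/min.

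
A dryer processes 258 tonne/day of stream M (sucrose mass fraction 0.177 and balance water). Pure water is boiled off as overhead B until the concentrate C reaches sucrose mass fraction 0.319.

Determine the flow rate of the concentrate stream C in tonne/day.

143.2 tonne/day

sucrose is conserved: 258×0.177 = 45.666 tonne/day all reports to the concentrate.
Concentrate = 45.666/(target fraction) = 143.15 tonne/day.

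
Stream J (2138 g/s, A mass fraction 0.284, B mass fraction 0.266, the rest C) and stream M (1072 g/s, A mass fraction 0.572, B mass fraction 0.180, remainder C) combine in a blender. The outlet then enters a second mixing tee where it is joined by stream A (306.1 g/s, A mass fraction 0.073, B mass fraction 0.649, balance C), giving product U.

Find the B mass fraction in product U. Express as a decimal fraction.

Overall, product flow = 3516.1 g/s.
B in = 2138×0.266 + 1072×0.180 + 306.1×0.649 = 960.33 g/s.
B fraction in U = 0.273.

0.273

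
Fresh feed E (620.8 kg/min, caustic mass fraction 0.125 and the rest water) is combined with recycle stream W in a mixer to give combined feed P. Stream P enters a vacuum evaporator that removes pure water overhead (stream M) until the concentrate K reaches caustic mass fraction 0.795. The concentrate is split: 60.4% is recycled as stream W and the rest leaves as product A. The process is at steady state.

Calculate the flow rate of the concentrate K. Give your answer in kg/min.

Overall caustic balance (none leaves overhead): caustic in fresh feed = caustic in product, i.e. 620.8×0.125 = (1−0.604)·K·0.795.
K = 77.6/(0.795×0.396) = 246.49 kg/min.

246.5 kg/min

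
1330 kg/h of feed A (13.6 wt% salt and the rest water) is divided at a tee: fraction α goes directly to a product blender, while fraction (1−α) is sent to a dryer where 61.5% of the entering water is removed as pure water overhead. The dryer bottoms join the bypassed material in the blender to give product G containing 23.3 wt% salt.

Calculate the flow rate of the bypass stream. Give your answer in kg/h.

All 1330×0.136 = 180.88 kg/h of salt reaches G, so G = 180.88/0.233 = 776.31 kg/h and vapour = 553.69 kg/h.
The evaporator receives (1−α)·1330 of feed at 0.864 water and removes 0.615 of that water:
0.615×0.864×(1−α)×1330 = 553.69
(1−α) = 553.69/706.71 = 0.7835;  α = 0.2165.
Bypass flow = 0.2165×1330 = 287.97 kg/h.

288 kg/h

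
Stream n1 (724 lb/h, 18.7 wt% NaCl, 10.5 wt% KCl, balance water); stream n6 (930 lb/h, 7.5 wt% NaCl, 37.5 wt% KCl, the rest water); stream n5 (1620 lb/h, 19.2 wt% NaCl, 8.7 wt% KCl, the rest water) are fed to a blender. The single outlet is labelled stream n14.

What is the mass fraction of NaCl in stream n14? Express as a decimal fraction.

0.158

Total flow out = 724 + 930 + 1620 = 3274 lb/h.
NaCl in = 724×0.187 + 930×0.075 + 1620×0.192 = 516.18 lb/h.
NaCl mass fraction in n14 = 516.18/3274 = 0.158.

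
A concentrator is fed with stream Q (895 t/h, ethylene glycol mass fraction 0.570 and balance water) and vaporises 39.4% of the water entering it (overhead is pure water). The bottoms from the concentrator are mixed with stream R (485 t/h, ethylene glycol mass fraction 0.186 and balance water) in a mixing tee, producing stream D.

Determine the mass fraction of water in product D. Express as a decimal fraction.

0.511

Vapour removed = 0.394×0.430×895 = 151.63 t/h; concentrate = 743.37 t/h.
water reaching the mixer = 233.22 (from concentrate) + 485×0.814 = 628.01 t/h.
Product flow = 743.37 + 485 = 1228.4 t/h; water fraction = 0.511.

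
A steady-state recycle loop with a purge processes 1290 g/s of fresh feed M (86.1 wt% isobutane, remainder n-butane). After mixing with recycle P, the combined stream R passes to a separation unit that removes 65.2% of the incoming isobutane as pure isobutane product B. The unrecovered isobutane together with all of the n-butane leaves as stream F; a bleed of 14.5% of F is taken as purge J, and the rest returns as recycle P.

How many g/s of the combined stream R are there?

n-butane enters only via M and leaves only via the purge: 1290×0.139 = 0.145×(n-butane in F), and the separation unit passes all n-butane, so n-butane in R = n-butane in F = 1236.6 g/s.
isobutane in R: m_A = 1290×0.861 + (1−0.145)·(1−0.652)·m_A, so m_A = 1110.7/0.7025 = 1581.1 g/s.
R = 1581.1 + 1236.6 = 2817.8 g/s.

2818 g/s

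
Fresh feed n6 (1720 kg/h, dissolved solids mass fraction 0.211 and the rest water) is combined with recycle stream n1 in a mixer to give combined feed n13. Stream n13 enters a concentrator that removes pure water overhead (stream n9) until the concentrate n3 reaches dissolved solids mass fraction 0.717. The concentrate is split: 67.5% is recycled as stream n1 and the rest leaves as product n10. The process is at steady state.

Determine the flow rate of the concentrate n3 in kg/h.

1557 kg/h

Overall dissolved solids balance (none leaves overhead): dissolved solids in fresh feed = dissolved solids in product, i.e. 1720×0.211 = (1−0.675)·n3·0.717.
n3 = 362.92/(0.717×0.325) = 1557.4 kg/h.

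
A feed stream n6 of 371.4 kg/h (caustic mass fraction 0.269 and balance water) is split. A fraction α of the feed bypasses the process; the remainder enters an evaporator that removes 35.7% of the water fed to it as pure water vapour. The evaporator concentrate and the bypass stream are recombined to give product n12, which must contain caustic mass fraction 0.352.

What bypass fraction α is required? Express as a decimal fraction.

0.096

All 371.4×0.269 = 99.907 kg/h of caustic reaches n12, so n12 = 99.907/0.352 = 283.83 kg/h and vapour = 87.574 kg/h.
The evaporator receives (1−α)·371.4 of feed at 0.731 water and removes 0.357 of that water:
0.357×0.731×(1−α)×371.4 = 87.574
(1−α) = 87.574/96.923 = 0.9035;  α = 0.0965.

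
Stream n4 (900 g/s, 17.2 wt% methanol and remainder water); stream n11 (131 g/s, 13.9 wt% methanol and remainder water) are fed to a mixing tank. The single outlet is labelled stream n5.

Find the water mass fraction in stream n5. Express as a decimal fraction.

Total flow out = 900 + 131 = 1031 g/s.
water in = 900×0.828 + 131×0.861 = 857.99 g/s.
water mass fraction in n5 = 857.99/1031 = 0.832.

0.832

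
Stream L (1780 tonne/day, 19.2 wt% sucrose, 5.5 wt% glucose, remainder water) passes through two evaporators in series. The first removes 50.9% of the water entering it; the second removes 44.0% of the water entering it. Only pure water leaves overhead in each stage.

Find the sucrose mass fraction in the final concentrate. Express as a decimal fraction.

water in feed = 1780×0.753 = 1340.3 tonne/day.
After stage 1: water left = (1−0.509)×1340.3 = 658.11; stream total = 1097.8 tonne/day.
After stage 2: water left = (1−0.440)×658.11 = 368.54; final concentrate = 808.2 tonne/day.
sucrose fraction = 341.76/808.2 = 0.423.

0.423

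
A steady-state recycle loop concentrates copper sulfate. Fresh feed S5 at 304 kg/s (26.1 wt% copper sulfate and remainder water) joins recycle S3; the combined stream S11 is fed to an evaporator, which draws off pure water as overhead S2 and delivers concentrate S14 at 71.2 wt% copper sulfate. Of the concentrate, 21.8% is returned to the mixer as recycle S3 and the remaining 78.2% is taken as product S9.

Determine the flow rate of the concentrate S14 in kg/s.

142.5 kg/s

Overall copper sulfate balance (none leaves overhead): copper sulfate in fresh feed = copper sulfate in product, i.e. 304×0.261 = (1−0.218)·S14·0.712.
S14 = 79.344/(0.712×0.782) = 142.5 kg/s.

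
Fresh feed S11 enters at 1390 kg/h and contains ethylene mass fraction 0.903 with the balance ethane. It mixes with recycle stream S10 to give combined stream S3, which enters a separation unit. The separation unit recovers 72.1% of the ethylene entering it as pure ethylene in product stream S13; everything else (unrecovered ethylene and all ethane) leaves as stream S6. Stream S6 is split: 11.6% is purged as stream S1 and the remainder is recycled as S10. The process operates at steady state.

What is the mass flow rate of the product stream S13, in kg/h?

ethylene in S3: m_A = 1390×0.903 + (1−0.116)·(1−0.721)·m_A, so m_A = 1255.2/0.7534 = 1666.1 kg/h.
Product S13 = 0.721×1666.1 = 1201.2 kg/h.

1201 kg/h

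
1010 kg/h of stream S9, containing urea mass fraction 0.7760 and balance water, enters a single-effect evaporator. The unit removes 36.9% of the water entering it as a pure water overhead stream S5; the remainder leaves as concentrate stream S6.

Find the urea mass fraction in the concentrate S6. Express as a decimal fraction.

urea is not removed: 1010×0.776 = 783.76 kg/h of urea enters S6.
water entering = 1010×0.224 = 226.24 kg/h; overhead removed = 0.369×226.24 = 83.483 kg/h.
Concentrate = 1010 − 83.483 = 926.52 kg/h.
Mass fraction = 783.76/926.52 = 0.8459.

0.8459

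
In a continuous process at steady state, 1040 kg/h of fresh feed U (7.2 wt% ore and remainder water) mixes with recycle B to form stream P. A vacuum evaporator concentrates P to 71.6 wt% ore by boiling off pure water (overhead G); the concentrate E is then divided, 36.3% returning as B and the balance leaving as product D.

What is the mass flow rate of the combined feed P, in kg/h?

Overall ore balance (none leaves overhead): ore in fresh feed = ore in product, i.e. 1040×0.072 = (1−0.363)·E·0.716.
E = 74.88/(0.716×0.637) = 164.18 kg/h.
Recycle B = 0.363×164.18 = 59.596 kg/h.
Combined feed P = 1040 + 59.596 = 1099.6 kg/h.

1100 kg/h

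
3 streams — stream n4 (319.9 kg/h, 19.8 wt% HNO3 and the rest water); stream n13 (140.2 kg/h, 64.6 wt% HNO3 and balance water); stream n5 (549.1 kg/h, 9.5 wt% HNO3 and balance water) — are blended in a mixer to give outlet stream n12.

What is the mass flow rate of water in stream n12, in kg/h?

803.1 kg/h

water out = water in = 319.9×0.802 + 140.2×0.354 + 549.1×0.905 = 803.13 kg/h.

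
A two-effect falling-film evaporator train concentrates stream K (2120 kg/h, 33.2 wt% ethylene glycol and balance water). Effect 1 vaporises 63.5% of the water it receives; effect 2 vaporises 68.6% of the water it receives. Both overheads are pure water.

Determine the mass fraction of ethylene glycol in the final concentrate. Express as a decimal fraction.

0.8126

water in feed = 2120×0.668 = 1416.2 kg/h.
After stage 1: water left = (1−0.635)×1416.2 = 516.9; stream total = 1220.7 kg/h.
After stage 2: water left = (1−0.686)×516.9 = 162.31; final concentrate = 866.15 kg/h.
ethylene glycol fraction = 703.84/866.15 = 0.8126.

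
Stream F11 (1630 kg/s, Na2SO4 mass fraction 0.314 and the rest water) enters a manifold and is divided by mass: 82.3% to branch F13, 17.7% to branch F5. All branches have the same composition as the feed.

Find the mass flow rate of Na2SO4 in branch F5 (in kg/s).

90.59 kg/s

Branch F5 total = 0.177×1630 = 288.51 kg/s.
Na2SO4 in F5 = 0.314×288.51 = 90.592 kg/s.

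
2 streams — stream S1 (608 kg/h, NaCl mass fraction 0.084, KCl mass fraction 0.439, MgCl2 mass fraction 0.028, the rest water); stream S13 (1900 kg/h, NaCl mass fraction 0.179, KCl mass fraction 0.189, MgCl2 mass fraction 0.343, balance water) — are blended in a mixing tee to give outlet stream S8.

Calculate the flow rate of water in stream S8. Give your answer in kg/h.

822.1 kg/h

water out = water in = 608×0.449 + 1900×0.289 = 822.09 kg/h.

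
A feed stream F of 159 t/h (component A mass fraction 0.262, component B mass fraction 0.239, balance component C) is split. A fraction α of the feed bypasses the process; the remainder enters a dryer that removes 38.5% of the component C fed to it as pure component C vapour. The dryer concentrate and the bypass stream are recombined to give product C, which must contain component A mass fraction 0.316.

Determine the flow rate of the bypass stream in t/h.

17.57 t/h

All 159×0.262 = 41.658 t/h of component A reaches C, so C = 41.658/0.316 = 131.83 t/h and vapour = 27.171 t/h.
The evaporator receives (1−α)·159 of feed at 0.499 component C and removes 0.385 of that component C:
0.385×0.499×(1−α)×159 = 27.171
(1−α) = 27.171/30.546 = 0.8895;  α = 0.1105.
Bypass flow = 0.1105×159 = 17.57 t/h.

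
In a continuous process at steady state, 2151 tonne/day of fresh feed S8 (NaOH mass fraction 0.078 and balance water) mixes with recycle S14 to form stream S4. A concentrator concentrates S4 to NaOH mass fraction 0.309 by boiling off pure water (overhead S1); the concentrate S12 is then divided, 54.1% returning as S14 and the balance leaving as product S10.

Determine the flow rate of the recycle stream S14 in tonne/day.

640 tonne/day

Overall NaOH balance (none leaves overhead): NaOH in fresh feed = NaOH in product, i.e. 2151×0.078 = (1−0.541)·S12·0.309.
S12 = 167.78/(0.309×0.459) = 1182.9 tonne/day.
Recycle S14 = 0.541×1182.9 = 639.97 tonne/day.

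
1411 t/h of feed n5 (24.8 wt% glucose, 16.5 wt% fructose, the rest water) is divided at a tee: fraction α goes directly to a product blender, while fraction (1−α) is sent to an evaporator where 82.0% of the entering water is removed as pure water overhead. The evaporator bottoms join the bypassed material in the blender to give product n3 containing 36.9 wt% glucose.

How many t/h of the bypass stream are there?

All 1411×0.248 = 349.93 t/h of glucose reaches n3, so n3 = 349.93/0.369 = 948.31 t/h and vapour = 462.69 t/h.
The evaporator receives (1−α)·1411 of feed at 0.587 water and removes 0.820 of that water:
0.820×0.587×(1−α)×1411 = 462.69
(1−α) = 462.69/679.17 = 0.6813;  α = 0.3187.
Bypass flow = 0.3187×1411 = 449.76 t/h.

449.8 t/h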